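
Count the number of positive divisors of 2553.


2553 = 3^1 × 23^1 × 37^1
d(2553) = (1+1) × (1+1) × (1+1) = 8

8 divisors


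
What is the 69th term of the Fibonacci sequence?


Sequence: 1, 1, 2, 3, 5, 8, 13, 21, 34, 55, 89, 144, 233, 377, 610, 987, 1597, 2584, 4181, 6765, 10946, 17711, 28657, 46368, 75025, 121393, 196418, 317811, 514229, 832040, 1346269, 2178309, 3524578, 5702887, 9227465, 14930352, 24157817, 39088169, 63245986, 102334155, 165580141, 267914296, 433494437, 701408733, 1134903170, 1836311903, 2971215073, 4807526976, 7778742049, 12586269025, 20365011074, 32951280099, 53316291173, 86267571272, 139583862445, 225851433717, 365435296162, 591286729879, 956722026041, 1548008755920, 2504730781961, 4052739537881, 6557470319842, 10610209857723, 17167680177565, 27777890035288, 44945570212853, 72723460248141, 117669030460994
F(69) = 117669030460994


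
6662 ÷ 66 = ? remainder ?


6662 = 66 * 100 + 62
Check: 6600 + 62 = 6662

q = 100, r = 62


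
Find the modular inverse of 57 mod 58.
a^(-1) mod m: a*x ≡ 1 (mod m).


Use the extended Euclidean algorithm on (58, 57); each row r = 58*s + 57*t:
r=58, s=1, t=0
r=57, s=0, t=1
q=1: r=1, s=1, t=-1   [58*(1) + 57*(-1) = 1]
q=57: r=0, s=-57, t=58   [58*(-57) + 57*(58) = 0]
GCD = 1 with t = -1, so 57*(-1) ≡ 1 (mod 58)
Inverse = -1 mod 58 = 57
Check: 57 * 57 = 3249 ≡ 1 (mod 58)

57^(-1) ≡ 57 (mod 58)


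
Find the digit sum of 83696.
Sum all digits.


8 + 3 + 6 + 9 + 6 = 32


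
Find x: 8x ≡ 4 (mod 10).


GCD(8, 10) = 2 divides 4
Divide: 4x ≡ 2 (mod 5)
x ≡ 3 (mod 5)


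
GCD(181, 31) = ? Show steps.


181 = 5 * 31 + 26
31 = 1 * 26 + 5
26 = 5 * 5 + 1
5 = 5 * 1 + 0
GCD = 1


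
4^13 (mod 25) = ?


4^1 mod 25 = 4
4^2 mod 25 = 16
4^3 mod 25 = 14
4^4 mod 25 = 6
4^5 mod 25 = 24
4^6 mod 25 = 21
4^7 mod 25 = 9
4^8 mod 25 = 11
4^9 mod 25 = 19
4^10 mod 25 = 1
4^11 mod 25 = 4
4^12 mod 25 = 16
4^13 mod 25 = 14


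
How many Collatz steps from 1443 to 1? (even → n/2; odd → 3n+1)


1443 → 4330 → 2165 → 6496 → 3248 → 1624 → 812 → 406 → 203 → 610 → 305 → 916 → 458 → 229 → 688 → 344 → 172 → 86 → 43 → 130 → 65 → 196 → 98 → 49 → 148 → 74 → 37 → 112 → 56 → 28 → 14 → 7 → 22 → 11 → 34 → 17 → 52 → 26 → 13 → 40 → 20 → 10 → 5 → 16 → 8 → 4 → 2 → 1
Total steps = 47

47 steps


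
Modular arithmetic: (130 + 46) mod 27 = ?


130 + 46 = 176
176 mod 27 = 14


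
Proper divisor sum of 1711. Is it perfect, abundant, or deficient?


Proper divisors: 1, 29, 59
Sum = 1 + 29 + 59 = 89
89 < 1711 → deficient

s(1711) = 89 (deficient)


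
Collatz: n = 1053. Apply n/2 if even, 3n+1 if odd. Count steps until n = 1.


1053 → 3160 → 1580 → 790 → 395 → 1186 → 593 → 1780 → 890 → 445 → 1336 → 668 → 334 → 167 → 502 → 251 → 754 → 377 → 1132 → 566 → 283 → 850 → 425 → 1276 → 638 → 319 → 958 → 479 → 1438 → 719 → 2158 → 1079 → 3238 → 1619 → 4858 → 2429 → 7288 → 3644 → 1822 → 911 → 2734 → 1367 → 4102 → 2051 → 6154 → 3077 → 9232 → 4616 → 2308 → 1154 → 577 → 1732 → 866 → 433 → 1300 → 650 → 325 → 976 → 488 → 244 → 122 → 61 → 184 → 92 → 46 → 23 → 70 → 35 → 106 → 53 → 160 → 80 → 40 → 20 → 10 → 5 → 16 → 8 → 4 → 2 → 1
Total steps = 80

80 steps


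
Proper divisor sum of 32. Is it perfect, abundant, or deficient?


Proper divisors: 1, 2, 4, 8, 16
Sum = 1 + 2 + 4 + 8 + 16 = 31
31 < 32 → deficient

s(32) = 31 (deficient)


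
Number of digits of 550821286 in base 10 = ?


550821286 has 9 digits in base 10
floor(log10(550821286)) + 1 = floor(8.7410) + 1 = 9

9 digits (base 10)


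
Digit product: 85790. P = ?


8 × 5 × 7 × 9 × 0 = 0


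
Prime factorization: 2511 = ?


2511 / 3 = 837
837 / 3 = 279
279 / 3 = 93
93 / 3 = 31
31 / 31 = 1
2511 = 3^4 × 31


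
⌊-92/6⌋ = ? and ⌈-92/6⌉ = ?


-92/6 = -15.3333
floor = -16
ceil = -15

floor = -16, ceil = -15


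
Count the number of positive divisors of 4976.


4976 = 2^4 × 311^1
d(4976) = (4+1) × (1+1) = 10

10 divisors


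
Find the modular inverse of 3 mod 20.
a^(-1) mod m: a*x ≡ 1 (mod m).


Use the extended Euclidean algorithm on (20, 3); each row r = 20*s + 3*t:
r=20, s=1, t=0
r=3, s=0, t=1
q=6: r=2, s=1, t=-6   [20*(1) + 3*(-6) = 2]
q=1: r=1, s=-1, t=7   [20*(-1) + 3*(7) = 1]
q=2: r=0, s=3, t=-20   [20*(3) + 3*(-20) = 0]
GCD = 1 with t = 7, so 3*(7) ≡ 1 (mod 20)
Inverse = 7 mod 20 = 7
Check: 3 * 7 = 21 ≡ 1 (mod 20)

3^(-1) ≡ 7 (mod 20)


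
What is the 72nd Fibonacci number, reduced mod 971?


F(k) mod 971 for k=1..72:
1, 1, 2, 3, 5, 8, 13, 21, 34, 55, 89, 144, 233, 377, 610, 16, 626, 642, 297, 939, 265, 233, 498, 731, 258, 18, 276, 294, 570, 864, 463, 356, 819, 204, 52, 256, 308, 564, 872, 465, 366, 831, 226, 86, 312, 398, 710, 137, 847, 13, 860, 873, 762, 664, 455, 148, 603, 751, 383, 163, 546, 709, 284, 22, 306, 328, 634, 962, 625, 616, 270, 886
F(72) mod 971 = 886


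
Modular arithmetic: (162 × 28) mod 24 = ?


162 × 28 = 4536
4536 mod 24 = 0


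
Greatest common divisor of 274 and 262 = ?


274 = 1 * 262 + 12
262 = 21 * 12 + 10
12 = 1 * 10 + 2
10 = 5 * 2 + 0
GCD = 2


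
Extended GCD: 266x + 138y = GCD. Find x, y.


Tabular extended Euclidean (each row: r = 266*s + 138*t):
r=266, s=1, t=0
r=138, s=0, t=1
q=1: r=128, s=1, t=-1   [266*(1) + 138*(-1) = 128]
q=1: r=10, s=-1, t=2   [266*(-1) + 138*(2) = 10]
q=12: r=8, s=13, t=-25   [266*(13) + 138*(-25) = 8]
q=1: r=2, s=-14, t=27   [266*(-14) + 138*(27) = 2]
q=4: r=0, s=69, t=-133   [266*(69) + 138*(-133) = 0]
GCD = 2; from the row with r=2: x=-14, y=27
Check: 266*(-14) + 138*(27) = -3724 + 3726 = 2

GCD = 2, x = -14, y = 27


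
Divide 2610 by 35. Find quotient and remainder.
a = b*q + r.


2610 = 35 * 74 + 20
Check: 2590 + 20 = 2610

q = 74, r = 20


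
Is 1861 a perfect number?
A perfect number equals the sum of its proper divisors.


Proper divisors of 1861: 1
Sum = 1 = 1

No, 1861 is not perfect (1 ≠ 1861)


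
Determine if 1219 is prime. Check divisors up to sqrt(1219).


1219 / 23 = 53 (exact division)
1219 is NOT prime.

No, 1219 is not prime


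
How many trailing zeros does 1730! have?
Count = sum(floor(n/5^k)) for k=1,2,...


floor(1730/5) = 346
floor(1730/25) = 69
floor(1730/125) = 13
floor(1730/625) = 2
Total = 430

430 trailing zeros


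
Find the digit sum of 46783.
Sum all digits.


4 + 6 + 7 + 8 + 3 = 28


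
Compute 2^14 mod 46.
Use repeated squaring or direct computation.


2^1 mod 46 = 2
2^2 mod 46 = 4
2^3 mod 46 = 8
2^4 mod 46 = 16
2^5 mod 46 = 32
2^6 mod 46 = 18
2^7 mod 46 = 36
2^8 mod 46 = 26
2^9 mod 46 = 6
2^10 mod 46 = 12
2^11 mod 46 = 24
2^12 mod 46 = 2
2^13 mod 46 = 4
2^14 mod 46 = 8


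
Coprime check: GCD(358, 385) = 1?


Euclidean algorithm:
385 = 1 * 358 + 27
358 = 13 * 27 + 7
27 = 3 * 7 + 6
7 = 1 * 6 + 1
6 = 6 * 1 + 0
GCD(358, 385) = 1

Yes, coprime (GCD = 1)


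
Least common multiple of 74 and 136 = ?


GCD(74, 136) = 2
LCM = 74*136/2 = 10064/2 = 5032

LCM = 5032


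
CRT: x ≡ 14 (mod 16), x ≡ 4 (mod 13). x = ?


M = 16*13 = 208
M1 = M/16 = 13, M2 = M/13 = 16
M1^(-1) mod 16 = 5, M2^(-1) mod 13 = 9
x = 14*13*5 + 4*16*9 = 1486
1486 mod 208 = 30
Check: 30 mod 16 = 14 ✓, 30 mod 13 = 4 ✓

x ≡ 30 (mod 208)


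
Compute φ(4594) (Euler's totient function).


4594 = 2 × 2297
Prime factors: 2, 2297
φ(4594) = 4594 × (1-1/2) × (1-1/2297)
= 4594 × 1/2 × 2296/2297 = 2296

φ(4594) = 2296


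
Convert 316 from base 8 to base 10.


316 (base 8) = 206 (decimal)
206 (decimal) = 206 (base 10)


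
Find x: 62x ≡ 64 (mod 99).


GCD(62, 99) = 1, unique solution
a^(-1) mod 99 = 8
x = 8 * 64 mod 99 = 17

x ≡ 17 (mod 99)


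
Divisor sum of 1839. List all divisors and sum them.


Divisors of 1839: 1, 3, 613, 1839
Sum = 1 + 3 + 613 + 1839 = 2456

σ(1839) = 2456


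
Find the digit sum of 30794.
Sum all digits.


3 + 0 + 7 + 9 + 4 = 23


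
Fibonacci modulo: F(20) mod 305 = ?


F(k) mod 305 for k=1..20:
1, 1, 2, 3, 5, 8, 13, 21, 34, 55, 89, 144, 233, 72, 0, 72, 72, 144, 216, 55
F(20) mod 305 = 55


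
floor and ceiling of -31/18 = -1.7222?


-31/18 = -1.7222
floor = -2
ceil = -1

floor = -2, ceil = -1


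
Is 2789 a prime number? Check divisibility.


Check divisors up to sqrt(2789) = 52.8110
No divisors found.
2789 is prime.

Yes, 2789 is prime


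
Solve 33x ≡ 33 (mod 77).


GCD(33, 77) = 11 divides 33
Divide: 3x ≡ 3 (mod 7)
x ≡ 1 (mod 7)


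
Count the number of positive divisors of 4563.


4563 = 3^3 × 13^2
d(4563) = (3+1) × (2+1) = 12

12 divisors


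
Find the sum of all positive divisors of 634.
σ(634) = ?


Divisors of 634: 1, 2, 317, 634
Sum = 1 + 2 + 317 + 634 = 954

σ(634) = 954


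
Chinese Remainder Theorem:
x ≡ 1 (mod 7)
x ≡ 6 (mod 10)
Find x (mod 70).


M = 7*10 = 70
M1 = M/7 = 10, M2 = M/10 = 7
M1^(-1) mod 7 = 5, M2^(-1) mod 10 = 3
x = 1*10*5 + 6*7*3 = 176
176 mod 70 = 36
Check: 36 mod 7 = 1 ✓, 36 mod 10 = 6 ✓

x ≡ 36 (mod 70)


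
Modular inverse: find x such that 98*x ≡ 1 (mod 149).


Use the extended Euclidean algorithm on (149, 98); each row r = 149*s + 98*t:
r=149, s=1, t=0
r=98, s=0, t=1
q=1: r=51, s=1, t=-1   [149*(1) + 98*(-1) = 51]
q=1: r=47, s=-1, t=2   [149*(-1) + 98*(2) = 47]
q=1: r=4, s=2, t=-3   [149*(2) + 98*(-3) = 4]
q=11: r=3, s=-23, t=35   [149*(-23) + 98*(35) = 3]
q=1: r=1, s=25, t=-38   [149*(25) + 98*(-38) = 1]
q=3: r=0, s=-98, t=149   [149*(-98) + 98*(149) = 0]
GCD = 1 with t = -38, so 98*(-38) ≡ 1 (mod 149)
Inverse = -38 mod 149 = 111
Check: 98 * 111 = 10878 ≡ 1 (mod 149)

98^(-1) ≡ 111 (mod 149)


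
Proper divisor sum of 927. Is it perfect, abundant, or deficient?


Proper divisors: 1, 3, 9, 103, 309
Sum = 1 + 3 + 9 + 103 + 309 = 425
425 < 927 → deficient

s(927) = 425 (deficient)


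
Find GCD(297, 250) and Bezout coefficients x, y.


Tabular extended Euclidean (each row: r = 297*s + 250*t):
r=297, s=1, t=0
r=250, s=0, t=1
q=1: r=47, s=1, t=-1   [297*(1) + 250*(-1) = 47]
q=5: r=15, s=-5, t=6   [297*(-5) + 250*(6) = 15]
q=3: r=2, s=16, t=-19   [297*(16) + 250*(-19) = 2]
q=7: r=1, s=-117, t=139   [297*(-117) + 250*(139) = 1]
q=2: r=0, s=250, t=-297   [297*(250) + 250*(-297) = 0]
GCD = 1; from the row with r=1: x=-117, y=139
Check: 297*(-117) + 250*(139) = -34749 + 34750 = 1

GCD = 1, x = -117, y = 139


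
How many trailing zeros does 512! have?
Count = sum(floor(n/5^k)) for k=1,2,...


floor(512/5) = 102
floor(512/25) = 20
floor(512/125) = 4
Total = 126

126 trailing zeros


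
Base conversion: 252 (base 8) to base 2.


252 (base 8) = 170 (decimal)
170 (decimal) = 10101010 (base 2)


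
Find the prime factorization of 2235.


2235 / 3 = 745
745 / 5 = 149
149 / 149 = 1
2235 = 3 × 5 × 149


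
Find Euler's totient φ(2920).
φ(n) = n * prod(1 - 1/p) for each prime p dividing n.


2920 = 2^3 × 5 × 73
Prime factors: 2, 5, 73
φ(2920) = 2920 × (1-1/2) × (1-1/5) × (1-1/73)
= 2920 × 1/2 × 4/5 × 72/73 = 1152

φ(2920) = 1152


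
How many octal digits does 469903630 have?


469903630 in base 8 = 3400424416
Number of digits = 10

10 digits (base 8)


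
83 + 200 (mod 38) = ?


83 + 200 = 283
283 mod 38 = 17


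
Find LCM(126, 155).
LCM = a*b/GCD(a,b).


GCD(126, 155) = 1
LCM = 126*155/1 = 19530/1 = 19530

LCM = 19530


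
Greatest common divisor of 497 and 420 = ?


497 = 1 * 420 + 77
420 = 5 * 77 + 35
77 = 2 * 35 + 7
35 = 5 * 7 + 0
GCD = 7


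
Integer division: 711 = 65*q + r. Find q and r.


711 = 65 * 10 + 61
Check: 650 + 61 = 711

q = 10, r = 61


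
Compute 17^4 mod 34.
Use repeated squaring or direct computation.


17^1 mod 34 = 17
17^2 mod 34 = 17
17^3 mod 34 = 17
17^4 mod 34 = 17


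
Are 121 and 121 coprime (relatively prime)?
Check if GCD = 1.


Euclidean algorithm:
121 = 1 * 121 + 0
GCD(121, 121) = 121

No, not coprime (GCD = 121)


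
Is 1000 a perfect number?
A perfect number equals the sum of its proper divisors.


Proper divisors of 1000: 1, 2, 4, 5, 8, 10, 20, 25, 40, 50, 100, 125, 200, 250, 500
Sum = 1 + 2 + 4 + 5 + 8 + 10 + 20 + 25 + 40 + 50 + 100 + 125 + 200 + 250 + 500 = 1340

No, 1000 is not perfect (1340 ≠ 1000)


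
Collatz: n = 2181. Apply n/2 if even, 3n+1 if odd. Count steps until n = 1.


2181 → 6544 → 3272 → 1636 → 818 → 409 → 1228 → 614 → 307 → 922 → 461 → 1384 → 692 → 346 → 173 → 520 → 260 → 130 → 65 → 196 → 98 → 49 → 148 → 74 → 37 → 112 → 56 → 28 → 14 → 7 → 22 → 11 → 34 → 17 → 52 → 26 → 13 → 40 → 20 → 10 → 5 → 16 → 8 → 4 → 2 → 1
Total steps = 45

45 steps


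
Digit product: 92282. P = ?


9 × 2 × 2 × 8 × 2 = 576


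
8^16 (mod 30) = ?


8^1 mod 30 = 8
8^2 mod 30 = 4
8^3 mod 30 = 2
8^4 mod 30 = 16
8^5 mod 30 = 8
8^6 mod 30 = 4
8^7 mod 30 = 2
8^8 mod 30 = 16
8^9 mod 30 = 8
8^10 mod 30 = 4
8^11 mod 30 = 2
8^12 mod 30 = 16
8^13 mod 30 = 8
8^14 mod 30 = 4
8^15 mod 30 = 2
8^16 mod 30 = 16


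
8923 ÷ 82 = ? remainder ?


8923 = 82 * 108 + 67
Check: 8856 + 67 = 8923

q = 108, r = 67


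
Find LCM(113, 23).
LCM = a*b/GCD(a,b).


GCD(113, 23) = 1
LCM = 113*23/1 = 2599/1 = 2599

LCM = 2599


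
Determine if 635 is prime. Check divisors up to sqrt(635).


635 / 5 = 127 (exact division)
635 is NOT prime.

No, 635 is not prime


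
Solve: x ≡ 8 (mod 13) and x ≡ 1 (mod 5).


M = 13*5 = 65
M1 = M/13 = 5, M2 = M/5 = 13
M1^(-1) mod 13 = 8, M2^(-1) mod 5 = 2
x = 8*5*8 + 1*13*2 = 346
346 mod 65 = 21
Check: 21 mod 13 = 8 ✓, 21 mod 5 = 1 ✓

x ≡ 21 (mod 65)


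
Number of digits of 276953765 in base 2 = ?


276953765 in base 2 = 10000100000011111101010100101
Number of digits = 29

29 digits (base 2)


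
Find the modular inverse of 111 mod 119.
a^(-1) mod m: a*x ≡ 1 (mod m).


Use the extended Euclidean algorithm on (119, 111); each row r = 119*s + 111*t:
r=119, s=1, t=0
r=111, s=0, t=1
q=1: r=8, s=1, t=-1   [119*(1) + 111*(-1) = 8]
q=13: r=7, s=-13, t=14   [119*(-13) + 111*(14) = 7]
q=1: r=1, s=14, t=-15   [119*(14) + 111*(-15) = 1]
q=7: r=0, s=-111, t=119   [119*(-111) + 111*(119) = 0]
GCD = 1 with t = -15, so 111*(-15) ≡ 1 (mod 119)
Inverse = -15 mod 119 = 104
Check: 111 * 104 = 11544 ≡ 1 (mod 119)

111^(-1) ≡ 104 (mod 119)


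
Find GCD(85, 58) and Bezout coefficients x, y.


Tabular extended Euclidean (each row: r = 85*s + 58*t):
r=85, s=1, t=0
r=58, s=0, t=1
q=1: r=27, s=1, t=-1   [85*(1) + 58*(-1) = 27]
q=2: r=4, s=-2, t=3   [85*(-2) + 58*(3) = 4]
q=6: r=3, s=13, t=-19   [85*(13) + 58*(-19) = 3]
q=1: r=1, s=-15, t=22   [85*(-15) + 58*(22) = 1]
q=3: r=0, s=58, t=-85   [85*(58) + 58*(-85) = 0]
GCD = 1; from the row with r=1: x=-15, y=22
Check: 85*(-15) + 58*(22) = -1275 + 1276 = 1

GCD = 1, x = -15, y = 22


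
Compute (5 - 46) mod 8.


5 - 46 = -41
-41 mod 8 = 7


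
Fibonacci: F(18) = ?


Sequence: 1, 1, 2, 3, 5, 8, 13, 21, 34, 55, 89, 144, 233, 377, 610, 987, 1597, 2584
F(18) = 2584


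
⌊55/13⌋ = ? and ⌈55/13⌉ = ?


55/13 = 4.2308
floor = 4
ceil = 5

floor = 4, ceil = 5


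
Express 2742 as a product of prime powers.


2742 / 2 = 1371
1371 / 3 = 457
457 / 457 = 1
2742 = 2 × 3 × 457


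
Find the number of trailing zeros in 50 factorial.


floor(50/5) = 10
floor(50/25) = 2
Total = 12

12 trailing zeros


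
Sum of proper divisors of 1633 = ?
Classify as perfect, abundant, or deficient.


Proper divisors: 1, 23, 71
Sum = 1 + 23 + 71 = 95
95 < 1633 → deficient

s(1633) = 95 (deficient)


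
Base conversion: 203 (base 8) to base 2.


203 (base 8) = 131 (decimal)
131 (decimal) = 10000011 (base 2)


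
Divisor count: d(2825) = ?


2825 = 5^2 × 113^1
d(2825) = (2+1) × (1+1) = 6

6 divisors


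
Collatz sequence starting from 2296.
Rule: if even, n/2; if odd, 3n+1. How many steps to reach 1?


2296 → 1148 → 574 → 287 → 862 → 431 → 1294 → 647 → 1942 → 971 → 2914 → 1457 → 4372 → 2186 → 1093 → 3280 → 1640 → 820 → 410 → 205 → 616 → 308 → 154 → 77 → 232 → 116 → 58 → 29 → 88 → 44 → 22 → 11 → 34 → 17 → 52 → 26 → 13 → 40 → 20 → 10 → 5 → 16 → 8 → 4 → 2 → 1
Total steps = 45

45 steps


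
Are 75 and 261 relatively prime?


Euclidean algorithm:
261 = 3 * 75 + 36
75 = 2 * 36 + 3
36 = 12 * 3 + 0
GCD(75, 261) = 3

No, not coprime (GCD = 3)


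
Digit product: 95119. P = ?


9 × 5 × 1 × 1 × 9 = 405


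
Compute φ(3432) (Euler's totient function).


3432 = 2^3 × 3 × 11 × 13
Prime factors: 2, 3, 11, 13
φ(3432) = 3432 × (1-1/2) × (1-1/3) × (1-1/11) × (1-1/13)
= 3432 × 1/2 × 2/3 × 10/11 × 12/13 = 960

φ(3432) = 960


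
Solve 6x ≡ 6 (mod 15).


GCD(6, 15) = 3 divides 6
Divide: 2x ≡ 2 (mod 5)
x ≡ 1 (mod 5)


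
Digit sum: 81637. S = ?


8 + 1 + 6 + 3 + 7 = 25


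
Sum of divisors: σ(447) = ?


Divisors of 447: 1, 3, 149, 447
Sum = 1 + 3 + 149 + 447 = 600

σ(447) = 600


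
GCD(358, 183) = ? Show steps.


358 = 1 * 183 + 175
183 = 1 * 175 + 8
175 = 21 * 8 + 7
8 = 1 * 7 + 1
7 = 7 * 1 + 0
GCD = 1


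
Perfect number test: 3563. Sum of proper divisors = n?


Proper divisors of 3563: 1, 7, 509
Sum = 1 + 7 + 509 = 517

No, 3563 is not perfect (517 ≠ 3563)


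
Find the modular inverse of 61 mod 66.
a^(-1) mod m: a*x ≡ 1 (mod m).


Use the extended Euclidean algorithm on (66, 61); each row r = 66*s + 61*t:
r=66, s=1, t=0
r=61, s=0, t=1
q=1: r=5, s=1, t=-1   [66*(1) + 61*(-1) = 5]
q=12: r=1, s=-12, t=13   [66*(-12) + 61*(13) = 1]
q=5: r=0, s=61, t=-66   [66*(61) + 61*(-66) = 0]
GCD = 1 with t = 13, so 61*(13) ≡ 1 (mod 66)
Inverse = 13 mod 66 = 13
Check: 61 * 13 = 793 ≡ 1 (mod 66)

61^(-1) ≡ 13 (mod 66)


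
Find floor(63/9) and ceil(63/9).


63/9 = 7.0000
floor = 7
ceil = 7

floor = 7, ceil = 7


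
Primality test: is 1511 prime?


Check divisors up to sqrt(1511) = 38.8716
No divisors found.
1511 is prime.

Yes, 1511 is prime


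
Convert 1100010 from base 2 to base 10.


1100010 (base 2) = 98 (decimal)
98 (decimal) = 98 (base 10)


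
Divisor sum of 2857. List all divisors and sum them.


Divisors of 2857: 1, 2857
Sum = 1 + 2857 = 2858

σ(2857) = 2858


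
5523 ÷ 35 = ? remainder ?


5523 = 35 * 157 + 28
Check: 5495 + 28 = 5523

q = 157, r = 28


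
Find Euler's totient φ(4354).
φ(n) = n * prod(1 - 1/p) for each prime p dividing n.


4354 = 2 × 7 × 311
Prime factors: 2, 7, 311
φ(4354) = 4354 × (1-1/2) × (1-1/7) × (1-1/311)
= 4354 × 1/2 × 6/7 × 310/311 = 1860

φ(4354) = 1860


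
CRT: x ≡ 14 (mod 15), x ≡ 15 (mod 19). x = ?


M = 15*19 = 285
M1 = M/15 = 19, M2 = M/19 = 15
M1^(-1) mod 15 = 4, M2^(-1) mod 19 = 14
x = 14*19*4 + 15*15*14 = 4214
4214 mod 285 = 224
Check: 224 mod 15 = 14 ✓, 224 mod 19 = 15 ✓

x ≡ 224 (mod 285)


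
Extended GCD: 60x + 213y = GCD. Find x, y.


Tabular extended Euclidean (each row: r = 60*s + 213*t):
r=60, s=1, t=0
r=213, s=0, t=1
q=0: r=60, s=1, t=0   [60*(1) + 213*(0) = 60]
q=3: r=33, s=-3, t=1   [60*(-3) + 213*(1) = 33]
q=1: r=27, s=4, t=-1   [60*(4) + 213*(-1) = 27]
q=1: r=6, s=-7, t=2   [60*(-7) + 213*(2) = 6]
q=4: r=3, s=32, t=-9   [60*(32) + 213*(-9) = 3]
q=2: r=0, s=-71, t=20   [60*(-71) + 213*(20) = 0]
GCD = 3; from the row with r=3: x=32, y=-9
Check: 60*(32) + 213*(-9) = 1920 - 1917 = 3

GCD = 3, x = 32, y = -9


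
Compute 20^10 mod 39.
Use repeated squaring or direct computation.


20^1 mod 39 = 20
20^2 mod 39 = 10
20^3 mod 39 = 5
20^4 mod 39 = 22
20^5 mod 39 = 11
20^6 mod 39 = 25
20^7 mod 39 = 32
20^8 mod 39 = 16
20^9 mod 39 = 8
20^10 mod 39 = 4


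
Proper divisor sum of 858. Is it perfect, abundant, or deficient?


Proper divisors: 1, 2, 3, 6, 11, 13, 22, 26, 33, 39, 66, 78, 143, 286, 429
Sum = 1 + 2 + 3 + 6 + 11 + 13 + 22 + 26 + 33 + 39 + 66 + 78 + 143 + 286 + 429 = 1158
1158 > 858 → abundant

s(858) = 1158 (abundant)


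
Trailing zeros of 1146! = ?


floor(1146/5) = 229
floor(1146/25) = 45
floor(1146/125) = 9
floor(1146/625) = 1
Total = 284

284 trailing zeros


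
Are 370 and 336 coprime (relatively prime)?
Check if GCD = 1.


Euclidean algorithm:
370 = 1 * 336 + 34
336 = 9 * 34 + 30
34 = 1 * 30 + 4
30 = 7 * 4 + 2
4 = 2 * 2 + 0
GCD(370, 336) = 2

No, not coprime (GCD = 2)


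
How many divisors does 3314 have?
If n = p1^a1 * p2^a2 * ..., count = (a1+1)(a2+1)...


3314 = 2^1 × 1657^1
d(3314) = (1+1) × (1+1) = 4

4 divisors


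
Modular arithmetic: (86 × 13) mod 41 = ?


86 × 13 = 1118
1118 mod 41 = 11


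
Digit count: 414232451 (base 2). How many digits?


414232451 in base 2 = 11000101100001010111110000011
Number of digits = 29

29 digits (base 2)


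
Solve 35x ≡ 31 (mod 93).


GCD(35, 93) = 1, unique solution
a^(-1) mod 93 = 8
x = 8 * 31 mod 93 = 62

x ≡ 62 (mod 93)


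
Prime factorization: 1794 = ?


1794 / 2 = 897
897 / 3 = 299
299 / 13 = 23
23 / 23 = 1
1794 = 2 × 3 × 13 × 23


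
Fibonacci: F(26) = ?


Sequence: 1, 1, 2, 3, 5, 8, 13, 21, 34, 55, 89, 144, 233, 377, 610, 987, 1597, 2584, 4181, 6765, 10946, 17711, 28657, 46368, 75025, 121393
F(26) = 121393


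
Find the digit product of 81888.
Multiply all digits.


8 × 1 × 8 × 8 × 8 = 4096


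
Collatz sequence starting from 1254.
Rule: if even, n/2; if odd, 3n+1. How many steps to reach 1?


1254 → 627 → 1882 → 941 → 2824 → 1412 → 706 → 353 → 1060 → 530 → 265 → 796 → 398 → 199 → 598 → 299 → 898 → 449 → 1348 → 674 → 337 → 1012 → 506 → 253 → 760 → 380 → 190 → 95 → 286 → 143 → 430 → 215 → 646 → 323 → 970 → 485 → 1456 → 728 → 364 → 182 → 91 → 274 → 137 → 412 → 206 → 103 → 310 → 155 → 466 → 233 → 700 → 350 → 175 → 526 → 263 → 790 → 395 → 1186 → 593 → 1780 → 890 → 445 → 1336 → 668 → 334 → 167 → 502 → 251 → 754 → 377 → 1132 → 566 → 283 → 850 → 425 → 1276 → 638 → 319 → 958 → 479 → 1438 → 719 → 2158 → 1079 → 3238 → 1619 → 4858 → 2429 → 7288 → 3644 → 1822 → 911 → 2734 → 1367 → 4102 → 2051 → 6154 → 3077 → 9232 → 4616 → 2308 → 1154 → 577 → 1732 → 866 → 433 → 1300 → 650 → 325 → 976 → 488 → 244 → 122 → 61 → 184 → 92 → 46 → 23 → 70 → 35 → 106 → 53 → 160 → 80 → 40 → 20 → 10 → 5 → 16 → 8 → 4 → 2 → 1
Total steps = 132

132 steps


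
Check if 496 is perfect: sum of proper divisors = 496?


Proper divisors of 496: 1, 2, 4, 8, 16, 31, 62, 124, 248
Sum = 1 + 2 + 4 + 8 + 16 + 31 + 62 + 124 + 248 = 496

Yes, 496 is perfect (496 = 496)


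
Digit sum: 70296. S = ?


7 + 0 + 2 + 9 + 6 = 24


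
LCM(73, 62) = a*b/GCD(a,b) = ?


GCD(73, 62) = 1
LCM = 73*62/1 = 4526/1 = 4526

LCM = 4526


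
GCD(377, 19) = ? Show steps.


377 = 19 * 19 + 16
19 = 1 * 16 + 3
16 = 5 * 3 + 1
3 = 3 * 1 + 0
GCD = 1


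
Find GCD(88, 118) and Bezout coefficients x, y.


Tabular extended Euclidean (each row: r = 88*s + 118*t):
r=88, s=1, t=0
r=118, s=0, t=1
q=0: r=88, s=1, t=0   [88*(1) + 118*(0) = 88]
q=1: r=30, s=-1, t=1   [88*(-1) + 118*(1) = 30]
q=2: r=28, s=3, t=-2   [88*(3) + 118*(-2) = 28]
q=1: r=2, s=-4, t=3   [88*(-4) + 118*(3) = 2]
q=14: r=0, s=59, t=-44   [88*(59) + 118*(-44) = 0]
GCD = 2; from the row with r=2: x=-4, y=3
Check: 88*(-4) + 118*(3) = -352 + 354 = 2

GCD = 2, x = -4, y = 3


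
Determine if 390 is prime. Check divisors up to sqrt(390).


390 / 2 = 195 (exact division)
390 is NOT prime.

No, 390 is not prime


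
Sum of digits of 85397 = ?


8 + 5 + 3 + 9 + 7 = 32


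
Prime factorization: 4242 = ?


4242 / 2 = 2121
2121 / 3 = 707
707 / 7 = 101
101 / 101 = 1
4242 = 2 × 3 × 7 × 101


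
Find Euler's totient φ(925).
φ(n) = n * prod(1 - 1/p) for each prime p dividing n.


925 = 5^2 × 37
Prime factors: 5, 37
φ(925) = 925 × (1-1/5) × (1-1/37)
= 925 × 4/5 × 36/37 = 720

φ(925) = 720


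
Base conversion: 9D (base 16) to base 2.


9D (base 16) = 157 (decimal)
157 (decimal) = 10011101 (base 2)


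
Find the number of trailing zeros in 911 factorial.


floor(911/5) = 182
floor(911/25) = 36
floor(911/125) = 7
floor(911/625) = 1
Total = 226

226 trailing zeros


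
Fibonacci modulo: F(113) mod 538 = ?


F(k) mod 538 for k=1..113:
1, 1, 2, 3, 5, 8, 13, 21, 34, 55, 89, 144, 233, 377, 72, 449, 521, 432, 415, 309, 186, 495, 143, 100, 243, 343, 48, 391, 439, 292, 193, 485, 140, 87, 227, 314, 3, 317, 320, 99, 419, 518, 399, 379, 240, 81, 321, 402, 185, 49, 234, 283, 517, 262, 241, 503, 206, 171, 377, 10, 387, 397, 246, 105, 351, 456, 269, 187, 456, 105, 23, 128, 151, 279, 430, 171, 63, 234, 297, 531, 290, 283, 35, 318, 353, 133, 486, 81, 29, 110, 139, 249, 388, 99, 487, 48, 535, 45, 42, 87, 129, 216, 345, 23, 368, 391, 221, 74, 295, 369, 126, 495, 83
F(113) mod 538 = 83


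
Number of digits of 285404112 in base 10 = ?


285404112 has 9 digits in base 10
floor(log10(285404112)) + 1 = floor(8.4555) + 1 = 9

9 digits (base 10)


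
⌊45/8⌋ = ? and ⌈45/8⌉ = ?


45/8 = 5.6250
floor = 5
ceil = 6

floor = 5, ceil = 6


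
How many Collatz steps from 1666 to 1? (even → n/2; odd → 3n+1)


1666 → 833 → 2500 → 1250 → 625 → 1876 → 938 → 469 → 1408 → 704 → 352 → 176 → 88 → 44 → 22 → 11 → 34 → 17 → 52 → 26 → 13 → 40 → 20 → 10 → 5 → 16 → 8 → 4 → 2 → 1
Total steps = 29

29 steps


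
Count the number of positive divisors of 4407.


4407 = 3^1 × 13^1 × 113^1
d(4407) = (1+1) × (1+1) × (1+1) = 8

8 divisors


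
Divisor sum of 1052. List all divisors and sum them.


Divisors of 1052: 1, 2, 4, 263, 526, 1052
Sum = 1 + 2 + 4 + 263 + 526 + 1052 = 1848

σ(1052) = 1848


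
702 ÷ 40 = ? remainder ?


702 = 40 * 17 + 22
Check: 680 + 22 = 702

q = 17, r = 22


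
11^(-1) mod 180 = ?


Use the extended Euclidean algorithm on (180, 11); each row r = 180*s + 11*t:
r=180, s=1, t=0
r=11, s=0, t=1
q=16: r=4, s=1, t=-16   [180*(1) + 11*(-16) = 4]
q=2: r=3, s=-2, t=33   [180*(-2) + 11*(33) = 3]
q=1: r=1, s=3, t=-49   [180*(3) + 11*(-49) = 1]
q=3: r=0, s=-11, t=180   [180*(-11) + 11*(180) = 0]
GCD = 1 with t = -49, so 11*(-49) ≡ 1 (mod 180)
Inverse = -49 mod 180 = 131
Check: 11 * 131 = 1441 ≡ 1 (mod 180)

11^(-1) ≡ 131 (mod 180)


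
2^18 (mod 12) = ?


2^1 mod 12 = 2
2^2 mod 12 = 4
2^3 mod 12 = 8
2^4 mod 12 = 4
2^5 mod 12 = 8
2^6 mod 12 = 4
2^7 mod 12 = 8
2^8 mod 12 = 4
2^9 mod 12 = 8
2^10 mod 12 = 4
2^11 mod 12 = 8
2^12 mod 12 = 4
2^13 mod 12 = 8
2^14 mod 12 = 4
2^15 mod 12 = 8
2^16 mod 12 = 4
2^17 mod 12 = 8
2^18 mod 12 = 4


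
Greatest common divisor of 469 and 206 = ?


469 = 2 * 206 + 57
206 = 3 * 57 + 35
57 = 1 * 35 + 22
35 = 1 * 22 + 13
22 = 1 * 13 + 9
13 = 1 * 9 + 4
9 = 2 * 4 + 1
4 = 4 * 1 + 0
GCD = 1


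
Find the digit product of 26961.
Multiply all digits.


2 × 6 × 9 × 6 × 1 = 648


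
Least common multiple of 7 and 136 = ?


GCD(7, 136) = 1
LCM = 7*136/1 = 952/1 = 952

LCM = 952


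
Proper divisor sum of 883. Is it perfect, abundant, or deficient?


Proper divisors: 1
Sum = 1 = 1
1 < 883 → deficient

s(883) = 1 (deficient)


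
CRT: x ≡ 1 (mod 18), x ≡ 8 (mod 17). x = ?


M = 18*17 = 306
M1 = M/18 = 17, M2 = M/17 = 18
M1^(-1) mod 18 = 17, M2^(-1) mod 17 = 1
x = 1*17*17 + 8*18*1 = 433
433 mod 306 = 127
Check: 127 mod 18 = 1 ✓, 127 mod 17 = 8 ✓

x ≡ 127 (mod 306)


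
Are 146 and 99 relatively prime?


Euclidean algorithm:
146 = 1 * 99 + 47
99 = 2 * 47 + 5
47 = 9 * 5 + 2
5 = 2 * 2 + 1
2 = 2 * 1 + 0
GCD(146, 99) = 1

Yes, coprime (GCD = 1)


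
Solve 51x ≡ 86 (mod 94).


GCD(51, 94) = 1, unique solution
a^(-1) mod 94 = 59
x = 59 * 86 mod 94 = 92

x ≡ 92 (mod 94)


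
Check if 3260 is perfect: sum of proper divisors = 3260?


Proper divisors of 3260: 1, 2, 4, 5, 10, 20, 163, 326, 652, 815, 1630
Sum = 1 + 2 + 4 + 5 + 10 + 20 + 163 + 326 + 652 + 815 + 1630 = 3628

No, 3260 is not perfect (3628 ≠ 3260)


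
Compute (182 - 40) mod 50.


182 - 40 = 142
142 mod 50 = 42


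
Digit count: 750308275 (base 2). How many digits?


750308275 in base 2 = 101100101110001100101110110011
Number of digits = 30

30 digits (base 2)


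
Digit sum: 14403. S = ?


1 + 4 + 4 + 0 + 3 = 12


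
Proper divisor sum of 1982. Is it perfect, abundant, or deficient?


Proper divisors: 1, 2, 991
Sum = 1 + 2 + 991 = 994
994 < 1982 → deficient

s(1982) = 994 (deficient)


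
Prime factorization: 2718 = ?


2718 / 2 = 1359
1359 / 3 = 453
453 / 3 = 151
151 / 151 = 1
2718 = 2 × 3^2 × 151


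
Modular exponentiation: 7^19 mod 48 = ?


7^1 mod 48 = 7
7^2 mod 48 = 1
7^3 mod 48 = 7
7^4 mod 48 = 1
7^5 mod 48 = 7
7^6 mod 48 = 1
7^7 mod 48 = 7
7^8 mod 48 = 1
7^9 mod 48 = 7
7^10 mod 48 = 1
7^11 mod 48 = 7
7^12 mod 48 = 1
7^13 mod 48 = 7
7^14 mod 48 = 1
7^15 mod 48 = 7
7^16 mod 48 = 1
7^17 mod 48 = 7
7^18 mod 48 = 1
7^19 mod 48 = 7


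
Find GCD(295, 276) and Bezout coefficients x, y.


Tabular extended Euclidean (each row: r = 295*s + 276*t):
r=295, s=1, t=0
r=276, s=0, t=1
q=1: r=19, s=1, t=-1   [295*(1) + 276*(-1) = 19]
q=14: r=10, s=-14, t=15   [295*(-14) + 276*(15) = 10]
q=1: r=9, s=15, t=-16   [295*(15) + 276*(-16) = 9]
q=1: r=1, s=-29, t=31   [295*(-29) + 276*(31) = 1]
q=9: r=0, s=276, t=-295   [295*(276) + 276*(-295) = 0]
GCD = 1; from the row with r=1: x=-29, y=31
Check: 295*(-29) + 276*(31) = -8555 + 8556 = 1

GCD = 1, x = -29, y = 31


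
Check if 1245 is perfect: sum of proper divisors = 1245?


Proper divisors of 1245: 1, 3, 5, 15, 83, 249, 415
Sum = 1 + 3 + 5 + 15 + 83 + 249 + 415 = 771

No, 1245 is not perfect (771 ≠ 1245)


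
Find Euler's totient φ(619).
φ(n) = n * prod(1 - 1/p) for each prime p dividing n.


619 = 619
Prime factors: 619
φ(619) = 619 × (1-1/619)
= 619 × 618/619 = 618

φ(619) = 618


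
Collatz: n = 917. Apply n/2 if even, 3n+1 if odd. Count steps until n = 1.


917 → 2752 → 1376 → 688 → 344 → 172 → 86 → 43 → 130 → 65 → 196 → 98 → 49 → 148 → 74 → 37 → 112 → 56 → 28 → 14 → 7 → 22 → 11 → 34 → 17 → 52 → 26 → 13 → 40 → 20 → 10 → 5 → 16 → 8 → 4 → 2 → 1
Total steps = 36

36 steps


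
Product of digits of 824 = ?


8 × 2 × 4 = 64


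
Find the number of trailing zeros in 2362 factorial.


floor(2362/5) = 472
floor(2362/25) = 94
floor(2362/125) = 18
floor(2362/625) = 3
Total = 587

587 trailing zeros


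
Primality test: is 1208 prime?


1208 / 2 = 604 (exact division)
1208 is NOT prime.

No, 1208 is not prime


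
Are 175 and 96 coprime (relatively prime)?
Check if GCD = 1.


Euclidean algorithm:
175 = 1 * 96 + 79
96 = 1 * 79 + 17
79 = 4 * 17 + 11
17 = 1 * 11 + 6
11 = 1 * 6 + 5
6 = 1 * 5 + 1
5 = 5 * 1 + 0
GCD(175, 96) = 1

Yes, coprime (GCD = 1)


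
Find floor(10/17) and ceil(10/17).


10/17 = 0.5882
floor = 0
ceil = 1

floor = 0, ceil = 1


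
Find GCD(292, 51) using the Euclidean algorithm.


292 = 5 * 51 + 37
51 = 1 * 37 + 14
37 = 2 * 14 + 9
14 = 1 * 9 + 5
9 = 1 * 5 + 4
5 = 1 * 4 + 1
4 = 4 * 1 + 0
GCD = 1


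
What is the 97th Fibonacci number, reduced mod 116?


F(k) mod 116 for k=1..97:
1, 1, 2, 3, 5, 8, 13, 21, 34, 55, 89, 28, 1, 29, 30, 59, 89, 32, 5, 37, 42, 79, 5, 84, 89, 57, 30, 87, 1, 88, 89, 61, 34, 95, 13, 108, 5, 113, 2, 115, 1, 0, 1, 1, 2, 3, 5, 8, 13, 21, 34, 55, 89, 28, 1, 29, 30, 59, 89, 32, 5, 37, 42, 79, 5, 84, 89, 57, 30, 87, 1, 88, 89, 61, 34, 95, 13, 108, 5, 113, 2, 115, 1, 0, 1, 1, 2, 3, 5, 8, 13, 21, 34, 55, 89, 28, 1
F(97) mod 116 = 1


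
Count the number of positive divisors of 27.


27 = 3^3
d(27) = (3+1) = 4

4 divisors


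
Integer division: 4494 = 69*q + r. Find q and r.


4494 = 69 * 65 + 9
Check: 4485 + 9 = 4494

q = 65, r = 9


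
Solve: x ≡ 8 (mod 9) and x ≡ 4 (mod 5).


M = 9*5 = 45
M1 = M/9 = 5, M2 = M/5 = 9
M1^(-1) mod 9 = 2, M2^(-1) mod 5 = 4
x = 8*5*2 + 4*9*4 = 224
224 mod 45 = 44
Check: 44 mod 9 = 8 ✓, 44 mod 5 = 4 ✓

x ≡ 44 (mod 45)


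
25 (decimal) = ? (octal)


25 (base 10) = 25 (decimal)
25 (decimal) = 31 (base 8)


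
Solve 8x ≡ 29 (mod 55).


GCD(8, 55) = 1, unique solution
a^(-1) mod 55 = 7
x = 7 * 29 mod 55 = 38

x ≡ 38 (mod 55)


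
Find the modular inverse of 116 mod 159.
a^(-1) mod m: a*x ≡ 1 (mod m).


Use the extended Euclidean algorithm on (159, 116); each row r = 159*s + 116*t:
r=159, s=1, t=0
r=116, s=0, t=1
q=1: r=43, s=1, t=-1   [159*(1) + 116*(-1) = 43]
q=2: r=30, s=-2, t=3   [159*(-2) + 116*(3) = 30]
q=1: r=13, s=3, t=-4   [159*(3) + 116*(-4) = 13]
q=2: r=4, s=-8, t=11   [159*(-8) + 116*(11) = 4]
q=3: r=1, s=27, t=-37   [159*(27) + 116*(-37) = 1]
q=4: r=0, s=-116, t=159   [159*(-116) + 116*(159) = 0]
GCD = 1 with t = -37, so 116*(-37) ≡ 1 (mod 159)
Inverse = -37 mod 159 = 122
Check: 116 * 122 = 14152 ≡ 1 (mod 159)

116^(-1) ≡ 122 (mod 159)


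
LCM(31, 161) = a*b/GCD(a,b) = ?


GCD(31, 161) = 1
LCM = 31*161/1 = 4991/1 = 4991

LCM = 4991


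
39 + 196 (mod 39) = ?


39 + 196 = 235
235 mod 39 = 1


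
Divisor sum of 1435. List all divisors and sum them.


Divisors of 1435: 1, 5, 7, 35, 41, 205, 287, 1435
Sum = 1 + 5 + 7 + 35 + 41 + 205 + 287 + 1435 = 2016

σ(1435) = 2016


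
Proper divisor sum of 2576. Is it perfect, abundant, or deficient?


Proper divisors: 1, 2, 4, 7, 8, 14, 16, 23, 28, 46, 56, 92, 112, 161, 184, 322, 368, 644, 1288
Sum = 1 + 2 + 4 + 7 + 8 + 14 + 16 + 23 + 28 + 46 + 56 + 92 + 112 + 161 + 184 + 322 + 368 + 644 + 1288 = 3376
3376 > 2576 → abundant

s(2576) = 3376 (abundant)


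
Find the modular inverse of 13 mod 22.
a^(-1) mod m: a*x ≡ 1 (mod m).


Use the extended Euclidean algorithm on (22, 13); each row r = 22*s + 13*t:
r=22, s=1, t=0
r=13, s=0, t=1
q=1: r=9, s=1, t=-1   [22*(1) + 13*(-1) = 9]
q=1: r=4, s=-1, t=2   [22*(-1) + 13*(2) = 4]
q=2: r=1, s=3, t=-5   [22*(3) + 13*(-5) = 1]
q=4: r=0, s=-13, t=22   [22*(-13) + 13*(22) = 0]
GCD = 1 with t = -5, so 13*(-5) ≡ 1 (mod 22)
Inverse = -5 mod 22 = 17
Check: 13 * 17 = 221 ≡ 1 (mod 22)

13^(-1) ≡ 17 (mod 22)


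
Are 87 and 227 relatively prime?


Euclidean algorithm:
227 = 2 * 87 + 53
87 = 1 * 53 + 34
53 = 1 * 34 + 19
34 = 1 * 19 + 15
19 = 1 * 15 + 4
15 = 3 * 4 + 3
4 = 1 * 3 + 1
3 = 3 * 1 + 0
GCD(87, 227) = 1

Yes, coprime (GCD = 1)


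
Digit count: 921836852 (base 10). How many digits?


921836852 has 9 digits in base 10
floor(log10(921836852)) + 1 = floor(8.9647) + 1 = 9

9 digits (base 10)


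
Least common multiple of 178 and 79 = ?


GCD(178, 79) = 1
LCM = 178*79/1 = 14062/1 = 14062

LCM = 14062


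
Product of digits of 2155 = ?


2 × 1 × 5 × 5 = 50


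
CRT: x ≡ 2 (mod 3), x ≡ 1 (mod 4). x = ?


M = 3*4 = 12
M1 = M/3 = 4, M2 = M/4 = 3
M1^(-1) mod 3 = 1, M2^(-1) mod 4 = 3
x = 2*4*1 + 1*3*3 = 17
17 mod 12 = 5
Check: 5 mod 3 = 2 ✓, 5 mod 4 = 1 ✓

x ≡ 5 (mod 12)


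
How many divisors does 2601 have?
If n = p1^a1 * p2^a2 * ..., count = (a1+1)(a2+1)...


2601 = 3^2 × 17^2
d(2601) = (2+1) × (2+1) = 9

9 divisors


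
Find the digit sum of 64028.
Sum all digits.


6 + 4 + 0 + 2 + 8 = 20


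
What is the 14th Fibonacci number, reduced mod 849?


F(k) mod 849 for k=1..14:
1, 1, 2, 3, 5, 8, 13, 21, 34, 55, 89, 144, 233, 377
F(14) mod 849 = 377


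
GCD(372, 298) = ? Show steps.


372 = 1 * 298 + 74
298 = 4 * 74 + 2
74 = 37 * 2 + 0
GCD = 2


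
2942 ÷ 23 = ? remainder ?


2942 = 23 * 127 + 21
Check: 2921 + 21 = 2942

q = 127, r = 21


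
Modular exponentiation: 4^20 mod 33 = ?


4^1 mod 33 = 4
4^2 mod 33 = 16
4^3 mod 33 = 31
4^4 mod 33 = 25
4^5 mod 33 = 1
4^6 mod 33 = 4
4^7 mod 33 = 16
4^8 mod 33 = 31
4^9 mod 33 = 25
4^10 mod 33 = 1
4^11 mod 33 = 4
4^12 mod 33 = 16
4^13 mod 33 = 31
4^14 mod 33 = 25
4^15 mod 33 = 1
4^16 mod 33 = 4
4^17 mod 33 = 16
4^18 mod 33 = 31
4^19 mod 33 = 25
4^20 mod 33 = 1


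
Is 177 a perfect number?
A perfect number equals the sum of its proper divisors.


Proper divisors of 177: 1, 3, 59
Sum = 1 + 3 + 59 = 63

No, 177 is not perfect (63 ≠ 177)


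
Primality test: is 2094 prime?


2094 / 2 = 1047 (exact division)
2094 is NOT prime.

No, 2094 is not prime


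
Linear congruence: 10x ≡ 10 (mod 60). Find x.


GCD(10, 60) = 10 divides 10
Divide: 1x ≡ 1 (mod 6)
x ≡ 1 (mod 6)


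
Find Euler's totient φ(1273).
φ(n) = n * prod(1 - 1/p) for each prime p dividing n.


1273 = 19 × 67
Prime factors: 19, 67
φ(1273) = 1273 × (1-1/19) × (1-1/67)
= 1273 × 18/19 × 66/67 = 1188

φ(1273) = 1188


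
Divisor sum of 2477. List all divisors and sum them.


Divisors of 2477: 1, 2477
Sum = 1 + 2477 = 2478

σ(2477) = 2478


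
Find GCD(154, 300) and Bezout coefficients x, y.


Tabular extended Euclidean (each row: r = 154*s + 300*t):
r=154, s=1, t=0
r=300, s=0, t=1
q=0: r=154, s=1, t=0   [154*(1) + 300*(0) = 154]
q=1: r=146, s=-1, t=1   [154*(-1) + 300*(1) = 146]
q=1: r=8, s=2, t=-1   [154*(2) + 300*(-1) = 8]
q=18: r=2, s=-37, t=19   [154*(-37) + 300*(19) = 2]
q=4: r=0, s=150, t=-77   [154*(150) + 300*(-77) = 0]
GCD = 2; from the row with r=2: x=-37, y=19
Check: 154*(-37) + 300*(19) = -5698 + 5700 = 2

GCD = 2, x = -37, y = 19


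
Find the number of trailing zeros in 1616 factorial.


floor(1616/5) = 323
floor(1616/25) = 64
floor(1616/125) = 12
floor(1616/625) = 2
Total = 401

401 trailing zeros


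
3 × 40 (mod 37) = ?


3 × 40 = 120
120 mod 37 = 9


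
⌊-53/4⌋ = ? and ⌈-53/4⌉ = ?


-53/4 = -13.2500
floor = -14
ceil = -13

floor = -14, ceil = -13


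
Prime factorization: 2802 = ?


2802 / 2 = 1401
1401 / 3 = 467
467 / 467 = 1
2802 = 2 × 3 × 467


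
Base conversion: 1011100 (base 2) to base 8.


1011100 (base 2) = 92 (decimal)
92 (decimal) = 134 (base 8)


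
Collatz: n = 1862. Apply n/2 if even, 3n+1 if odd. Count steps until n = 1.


1862 → 931 → 2794 → 1397 → 4192 → 2096 → 1048 → 524 → 262 → 131 → 394 → 197 → 592 → 296 → 148 → 74 → 37 → 112 → 56 → 28 → 14 → 7 → 22 → 11 → 34 → 17 → 52 → 26 → 13 → 40 → 20 → 10 → 5 → 16 → 8 → 4 → 2 → 1
Total steps = 37

37 steps


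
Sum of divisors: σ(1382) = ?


Divisors of 1382: 1, 2, 691, 1382
Sum = 1 + 2 + 691 + 1382 = 2076

σ(1382) = 2076


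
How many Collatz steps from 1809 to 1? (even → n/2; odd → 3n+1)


1809 → 5428 → 2714 → 1357 → 4072 → 2036 → 1018 → 509 → 1528 → 764 → 382 → 191 → 574 → 287 → 862 → 431 → 1294 → 647 → 1942 → 971 → 2914 → 1457 → 4372 → 2186 → 1093 → 3280 → 1640 → 820 → 410 → 205 → 616 → 308 → 154 → 77 → 232 → 116 → 58 → 29 → 88 → 44 → 22 → 11 → 34 → 17 → 52 → 26 → 13 → 40 → 20 → 10 → 5 → 16 → 8 → 4 → 2 → 1
Total steps = 55

55 steps


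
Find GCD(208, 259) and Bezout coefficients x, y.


Tabular extended Euclidean (each row: r = 208*s + 259*t):
r=208, s=1, t=0
r=259, s=0, t=1
q=0: r=208, s=1, t=0   [208*(1) + 259*(0) = 208]
q=1: r=51, s=-1, t=1   [208*(-1) + 259*(1) = 51]
q=4: r=4, s=5, t=-4   [208*(5) + 259*(-4) = 4]
q=12: r=3, s=-61, t=49   [208*(-61) + 259*(49) = 3]
q=1: r=1, s=66, t=-53   [208*(66) + 259*(-53) = 1]
q=3: r=0, s=-259, t=208   [208*(-259) + 259*(208) = 0]
GCD = 1; from the row with r=1: x=66, y=-53
Check: 208*(66) + 259*(-53) = 13728 - 13727 = 1

GCD = 1, x = 66, y = -53
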